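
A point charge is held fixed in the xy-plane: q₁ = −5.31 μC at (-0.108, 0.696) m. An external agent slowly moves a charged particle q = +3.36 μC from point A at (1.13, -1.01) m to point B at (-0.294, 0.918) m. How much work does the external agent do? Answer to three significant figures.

-0.478 J

For quasistatic motion the external work equals the change in potential energy: W_ext = qΔV = q(V_B − V_A).
At A: distance to the source charge is 2.11 m; V_A = kq₁/r = -2.26×10⁴ V.
At B: distance to the source charge is 0.290 m; V_B = kq₁/r = -1.65×10⁵ V.
ΔV = V_B − V_A = -1.42×10⁵ V.
W_ext = qΔV = (3.36×10⁻⁶ C)(-1.42×10⁵ V) = -0.478 J.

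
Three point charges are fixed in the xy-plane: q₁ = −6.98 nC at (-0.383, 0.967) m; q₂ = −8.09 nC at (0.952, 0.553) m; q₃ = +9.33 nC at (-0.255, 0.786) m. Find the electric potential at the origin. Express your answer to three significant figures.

Electric potential is a scalar, so the contributions from each charge add algebraically: V = Σ kqᵢ/rᵢ.
Distances from the field point to each charge: r₁ = 1.04 m, r₂ = 1.10 m, r₃ = 0.826 m.
V = k[(-6.98×10⁻⁹)/(1.04) + (-8.09×10⁻⁹)/(1.10) + (9.33×10⁻⁹)/(0.826)] = -24.9 V.

-24.9 V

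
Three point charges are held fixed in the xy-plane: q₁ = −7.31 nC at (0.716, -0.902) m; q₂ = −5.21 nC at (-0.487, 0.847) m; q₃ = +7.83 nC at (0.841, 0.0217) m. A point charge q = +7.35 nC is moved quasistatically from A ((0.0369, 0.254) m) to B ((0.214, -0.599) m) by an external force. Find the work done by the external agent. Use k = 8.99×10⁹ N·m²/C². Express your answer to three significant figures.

For quasistatic motion the external work equals the change in potential energy: W_ext = qΔV = q(V_B − V_A).
At A: distances to the source charges are 1.34 m, 0.791 m, 0.837 m; V_A = Σ kqᵢ/rᵢ = -24.1 V.
At B: distances to the source charges are 0.586 m, 1.61 m, 0.882 m; V_B = Σ kqᵢ/rᵢ = -61.4 V.
ΔV = V_B − V_A = -37.3 V.
W_ext = qΔV = (7.35×10⁻⁹ C)(-37.3 V) = -2.74×10⁻⁷ J.

-2.74×10⁻⁷ J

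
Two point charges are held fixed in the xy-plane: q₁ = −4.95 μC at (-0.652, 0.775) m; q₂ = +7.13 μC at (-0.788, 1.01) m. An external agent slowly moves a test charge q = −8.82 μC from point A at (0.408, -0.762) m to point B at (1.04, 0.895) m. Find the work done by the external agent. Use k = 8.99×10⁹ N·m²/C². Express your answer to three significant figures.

-0.0230 J

For quasistatic motion the external work equals the change in potential energy: W_ext = qΔV = q(V_B − V_A).
At A: distances to the source charges are 1.87 m, 2.14 m; V_A = Σ kqᵢ/rᵢ = 6150 V.
At B: distances to the source charges are 1.70 m, 1.83 m; V_B = Σ kqᵢ/rᵢ = 8760 V.
ΔV = V_B − V_A = 2610 V.
W_ext = qΔV = (-8.82×10⁻⁶ C)(2610 V) = -0.0230 J.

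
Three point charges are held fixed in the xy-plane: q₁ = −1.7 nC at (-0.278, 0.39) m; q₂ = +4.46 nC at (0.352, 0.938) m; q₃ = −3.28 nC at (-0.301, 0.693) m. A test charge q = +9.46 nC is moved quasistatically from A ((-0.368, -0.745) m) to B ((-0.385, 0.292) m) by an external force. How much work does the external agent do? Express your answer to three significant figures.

For quasistatic motion the external work equals the change in potential energy: W_ext = qΔV = q(V_B − V_A).
At A: distances to the source charges are 1.14 m, 1.83 m, 1.44 m; V_A = Σ kqᵢ/rᵢ = -12.0 V.
At B: distances to the source charges are 0.145 m, 0.980 m, 0.410 m; V_B = Σ kqᵢ/rᵢ = -136 V.
ΔV = V_B − V_A = -124 V.
W_ext = qΔV = (9.46×10⁻⁹ C)(-124 V) = -1.18×10⁻⁶ J.

-1.18×10⁻⁶ J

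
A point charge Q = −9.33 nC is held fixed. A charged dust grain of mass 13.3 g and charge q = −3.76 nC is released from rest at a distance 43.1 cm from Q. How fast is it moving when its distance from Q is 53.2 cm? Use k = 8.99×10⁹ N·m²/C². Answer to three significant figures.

4.57×10⁻³ m/s

Only the electrostatic force acts, so mechanical energy is conserved: ½mv² = U₁ − U₂ = kQq(1/r₁ − 1/r₂).
U₁ − U₂ = (8.99×10⁹ N·m²/C²)(-9.33×10⁻⁹ C)(-3.76×10⁻⁹ C)(1/0.431 − 1/0.532) = 1.39×10⁻⁷ J.
v = √(2·1.39×10⁻⁷/0.0133) = 4.57×10⁻³ m/s.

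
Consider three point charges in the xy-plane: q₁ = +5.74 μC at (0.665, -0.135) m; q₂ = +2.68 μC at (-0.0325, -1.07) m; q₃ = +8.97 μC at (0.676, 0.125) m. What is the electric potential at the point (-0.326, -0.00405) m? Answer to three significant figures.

1.53×10⁵ V

The total potential is the scalar sum of each charge's contribution, V = Σ kqᵢ/rᵢ.
Distances from the field point to each charge: r₁ = 1.00 m, r₂ = 1.11 m, r₃ = 1.01 m.
V = k[(5.74×10⁻⁶)/(1.00) + (2.68×10⁻⁶)/(1.11) + (8.97×10⁻⁶)/(1.01)] = 1.53×10⁵ V.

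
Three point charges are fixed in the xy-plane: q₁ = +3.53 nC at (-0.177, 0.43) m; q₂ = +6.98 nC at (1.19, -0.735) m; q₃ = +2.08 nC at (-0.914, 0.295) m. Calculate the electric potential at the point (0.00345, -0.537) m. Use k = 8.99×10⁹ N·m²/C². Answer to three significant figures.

The total potential is the scalar sum of each charge's contribution, V = Σ kqᵢ/rᵢ.
Distances from the field point to each charge: r₁ = 0.984 m, r₂ = 1.20 m, r₃ = 1.24 m.
V = k[(3.53×10⁻⁹)/(0.984) + (6.98×10⁻⁹)/(1.20) + (2.08×10⁻⁹)/(1.24)] = 99.5 V.

99.5 V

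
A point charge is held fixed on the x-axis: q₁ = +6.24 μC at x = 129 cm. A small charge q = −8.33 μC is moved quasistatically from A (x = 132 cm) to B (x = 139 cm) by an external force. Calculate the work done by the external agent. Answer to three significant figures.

10.9 J

For quasistatic motion the external work equals the change in potential energy: W_ext = qΔV = q(V_B − V_A).
At A: distance to the source charge is 0.0300 m; V_A = kq₁/r = 1.87×10⁶ V.
At B: distance to the source charge is 0.100 m; V_B = kq₁/r = 5.61×10⁵ V.
ΔV = V_B − V_A = -1.31×10⁶ V.
W_ext = qΔV = (-8.33×10⁻⁶ C)(-1.31×10⁶ V) = 10.9 J.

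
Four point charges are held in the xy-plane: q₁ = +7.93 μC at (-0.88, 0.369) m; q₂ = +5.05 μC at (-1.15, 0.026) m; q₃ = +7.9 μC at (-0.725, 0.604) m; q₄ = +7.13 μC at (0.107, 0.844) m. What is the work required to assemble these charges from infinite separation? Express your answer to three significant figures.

The assembly work is the sum of pairwise potential energies, U = Σ_{i<j} kqᵢqⱼ/rᵢⱼ.
Pair separations: r₁₂ = 0.437 m, r₁₃ = 0.282 m, r₁₄ = 1.10 m, r₂₃ = 0.717 m, r₂₄ = 1.50 m, r₃₄ = 0.866 m.
Summing all 6 pair terms gives U = 4.59 J.

4.59 J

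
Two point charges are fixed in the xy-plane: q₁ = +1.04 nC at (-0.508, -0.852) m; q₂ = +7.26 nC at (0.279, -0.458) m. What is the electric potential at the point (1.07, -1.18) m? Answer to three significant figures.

The total potential is the scalar sum of each charge's contribution, V = Σ kqᵢ/rᵢ.
Distances from the field point to each charge: r₁ = 1.61 m, r₂ = 1.07 m.
V = k[(1.04×10⁻⁹)/(1.61) + (7.26×10⁻⁹)/(1.07)] = 66.7 V.

66.7 V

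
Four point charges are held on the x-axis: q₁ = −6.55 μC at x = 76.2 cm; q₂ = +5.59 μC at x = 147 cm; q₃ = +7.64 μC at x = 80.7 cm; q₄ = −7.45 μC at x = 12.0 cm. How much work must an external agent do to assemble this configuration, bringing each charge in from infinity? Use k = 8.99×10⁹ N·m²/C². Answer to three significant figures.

-10.2 J

The work to assemble the configuration equals its total potential energy, U = Σ kqᵢqⱼ/rᵢⱼ over all pairs.
Pair separations: r₁₂ = 0.708 m, r₁₃ = 0.0450 m, r₁₄ = 0.642 m, r₂₃ = 0.663 m, r₂₄ = 1.35 m, r₃₄ = 0.687 m.
Summing all 6 pair terms gives U = -10.2 J.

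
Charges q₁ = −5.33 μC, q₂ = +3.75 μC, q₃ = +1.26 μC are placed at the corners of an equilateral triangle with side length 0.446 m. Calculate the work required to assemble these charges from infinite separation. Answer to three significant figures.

The assembly work is the sum of pairwise potential energies, U = Σ_{i<j} kqᵢqⱼ/rᵢⱼ.
All three pair separations equal the side length, 0.446 m.
U = (-0.403) + (-0.135) + (0.0952) = -0.443 J.

-0.443 J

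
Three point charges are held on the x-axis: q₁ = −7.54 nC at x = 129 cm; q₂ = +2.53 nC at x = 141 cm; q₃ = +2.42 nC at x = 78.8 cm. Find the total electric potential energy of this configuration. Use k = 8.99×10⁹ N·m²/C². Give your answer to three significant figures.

The assembly work is the sum of pairwise potential energies, U = Σ_{i<j} kqᵢqⱼ/rᵢⱼ.
Pair separations: r₁₂ = 0.120 m, r₁₃ = 0.502 m, r₂₃ = 0.622 m.
U = (-1.43×10⁻⁶) + (-3.27×10⁻⁷) + (8.85×10⁻⁸) = -1.67×10⁻⁶ J.

-1.67×10⁻⁶ J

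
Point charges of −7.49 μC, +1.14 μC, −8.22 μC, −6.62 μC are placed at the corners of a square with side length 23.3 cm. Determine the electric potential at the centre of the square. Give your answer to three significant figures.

-1.16×10⁶ V

Electric potential is a scalar, so the contributions from each charge add algebraically: V = Σ kqᵢ/rᵢ.
The distance from each corner to the centre is a√2/2 = 0.165 m.
V = k[(-7.49×10⁻⁶)/(0.165) + (1.14×10⁻⁶)/(0.165) + (-8.22×10⁻⁶)/(0.165) + (-6.62×10⁻⁶)/(0.165)] = -1.16×10⁶ V.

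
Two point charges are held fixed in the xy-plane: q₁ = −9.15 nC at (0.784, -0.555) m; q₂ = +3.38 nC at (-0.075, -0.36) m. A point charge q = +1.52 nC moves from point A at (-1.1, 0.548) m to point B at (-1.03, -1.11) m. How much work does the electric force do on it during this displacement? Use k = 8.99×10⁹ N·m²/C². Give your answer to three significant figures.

The work done by the electric force is W_field = −ΔU = −q(V_B − V_A) = q(V_A − V_B).
At A: distances to the source charges are 2.18 m, 1.37 m; V_A = Σ kqᵢ/rᵢ = -15.5 V.
At B: distances to the source charges are 1.90 m, 1.21 m; V_B = Σ kqᵢ/rᵢ = -18.3 V.
ΔV = V_B − V_A = -2.85 V.
W_field = −qΔV = −(1.52×10⁻⁹ C)(-2.85 V) = 4.33×10⁻⁹ J.

4.33×10⁻⁹ J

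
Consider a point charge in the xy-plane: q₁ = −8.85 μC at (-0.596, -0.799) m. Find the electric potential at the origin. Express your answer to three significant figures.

-7.98×10⁴ V

Electric potential is a scalar, so the contributions from each charge add algebraically: V = Σ kqᵢ/rᵢ.
Distances from the field point to each charge: r₁ = 0.997 m.
V = k[(-8.85×10⁻⁶)/(0.997)] = -7.98×10⁴ V.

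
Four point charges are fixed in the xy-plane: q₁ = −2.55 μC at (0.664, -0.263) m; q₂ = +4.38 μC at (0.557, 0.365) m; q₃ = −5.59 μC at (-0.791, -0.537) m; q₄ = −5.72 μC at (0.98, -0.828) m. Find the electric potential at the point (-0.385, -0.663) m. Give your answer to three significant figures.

Electric potential is a scalar, so the contributions from each charge add algebraically: V = Σ kqᵢ/rᵢ.
Distances from the field point to each charge: r₁ = 1.12 m, r₂ = 1.39 m, r₃ = 0.425 m, r₄ = 1.37 m.
V = k[(-2.55×10⁻⁶)/(1.12) + (4.38×10⁻⁶)/(1.39) + (-5.59×10⁻⁶)/(0.425) + (-5.72×10⁻⁶)/(1.37)] = -1.48×10⁵ V.

-1.48×10⁵ V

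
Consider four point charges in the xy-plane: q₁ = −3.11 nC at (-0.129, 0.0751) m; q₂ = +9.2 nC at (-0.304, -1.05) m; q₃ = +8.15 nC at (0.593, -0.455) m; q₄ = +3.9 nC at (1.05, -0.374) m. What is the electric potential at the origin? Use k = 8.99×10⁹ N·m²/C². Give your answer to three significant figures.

The total potential is the scalar sum of each charge's contribution, V = Σ kqᵢ/rᵢ.
Distances from the field point to each charge: r₁ = 0.149 m, r₂ = 1.09 m, r₃ = 0.747 m, r₄ = 1.11 m.
V = k[(-3.11×10⁻⁹)/(0.149) + (9.20×10⁻⁹)/(1.09) + (8.15×10⁻⁹)/(0.747) + (3.90×10⁻⁹)/(1.11)] = 17.8 V.

17.8 V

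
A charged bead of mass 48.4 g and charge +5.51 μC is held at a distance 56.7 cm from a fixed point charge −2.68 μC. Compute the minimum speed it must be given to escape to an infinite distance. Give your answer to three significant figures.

To just escape, total mechanical energy must reach zero at infinity: ½mv²_min + U = 0, so ½mv²_min = −U = |kQq|/r.
|U| = |kQq|/r = (8.99×10⁹ N·m²/C²)(2.68×10⁻⁶)(5.51×10⁻⁶)/(0.567) = 0.234 J.
v_min = √(2|U|/m) = √(2·0.234/0.0484) = 3.11 m/s.

3.11 m/s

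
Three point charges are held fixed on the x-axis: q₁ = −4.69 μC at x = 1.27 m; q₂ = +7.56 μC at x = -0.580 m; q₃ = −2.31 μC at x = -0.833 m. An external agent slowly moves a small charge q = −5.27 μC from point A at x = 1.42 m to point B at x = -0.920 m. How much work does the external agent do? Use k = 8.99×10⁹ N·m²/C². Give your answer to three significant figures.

-1.04 J

For quasistatic motion the external work equals the change in potential energy: W_ext = qΔV = q(V_B − V_A).
At A: distances to the source charges are 0.150 m, 2.00 m, 2.25 m; V_A = Σ kqᵢ/rᵢ = -2.56×10⁵ V.
At B: distances to the source charges are 2.19 m, 0.340 m, 0.0870 m; V_B = Σ kqᵢ/rᵢ = -5.81×10⁴ V.
ΔV = V_B − V_A = 1.98×10⁵ V.
W_ext = qΔV = (-5.27×10⁻⁶ C)(1.98×10⁵ V) = -1.04 J.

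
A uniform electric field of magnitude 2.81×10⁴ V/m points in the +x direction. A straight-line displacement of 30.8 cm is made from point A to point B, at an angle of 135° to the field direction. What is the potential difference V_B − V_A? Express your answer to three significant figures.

6120 V

Only the component of displacement along E changes the potential: ΔV = −E·d·cosθ.
ΔV = −(2.81×10⁴ V/m)(0.308 m)cos135° = 6120 V.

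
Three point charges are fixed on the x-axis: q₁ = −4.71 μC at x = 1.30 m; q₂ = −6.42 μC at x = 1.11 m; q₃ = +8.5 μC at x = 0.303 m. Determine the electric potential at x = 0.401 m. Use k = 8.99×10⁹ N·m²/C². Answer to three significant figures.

6.51×10⁵ V

Electric potential is a scalar, so the contributions from each charge add algebraically: V = Σ kqᵢ/rᵢ.
Distances from the field point to each charge: r₁ = 0.899 m, r₂ = 0.709 m, r₃ = 0.0980 m.
V = k[(-4.71×10⁻⁶)/(0.899) + (-6.42×10⁻⁶)/(0.709) + (8.50×10⁻⁶)/(0.0980)] = 6.51×10⁵ V.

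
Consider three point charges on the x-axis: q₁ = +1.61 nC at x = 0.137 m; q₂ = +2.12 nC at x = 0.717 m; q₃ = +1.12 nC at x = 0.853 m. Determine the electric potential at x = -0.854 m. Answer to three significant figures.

The total potential is the scalar sum of each charge's contribution, V = Σ kqᵢ/rᵢ.
Distances from the field point to each charge: r₁ = 0.991 m, r₂ = 1.57 m, r₃ = 1.71 m.
V = k[(1.61×10⁻⁹)/(0.991) + (2.12×10⁻⁹)/(1.57) + (1.12×10⁻⁹)/(1.71)] = 32.6 V.

32.6 V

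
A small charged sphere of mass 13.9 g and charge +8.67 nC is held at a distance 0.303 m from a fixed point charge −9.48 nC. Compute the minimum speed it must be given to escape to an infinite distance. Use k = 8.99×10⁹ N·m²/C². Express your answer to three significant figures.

0.0187 m/s

To just escape, total mechanical energy must reach zero at infinity: ½mv²_min + U = 0, so ½mv²_min = −U = |kQq|/r.
|U| = |kQq|/r = (8.99×10⁹ N·m²/C²)(9.48×10⁻⁹)(8.67×10⁻⁹)/(0.303) = 2.44×10⁻⁶ J.
v_min = √(2|U|/m) = √(2·2.44×10⁻⁶/0.0139) = 0.0187 m/s.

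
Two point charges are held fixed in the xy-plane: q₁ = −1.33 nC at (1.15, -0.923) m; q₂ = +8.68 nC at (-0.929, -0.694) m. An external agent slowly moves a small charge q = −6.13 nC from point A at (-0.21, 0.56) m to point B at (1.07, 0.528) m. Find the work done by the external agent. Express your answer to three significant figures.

For quasistatic motion the external work equals the change in potential energy: W_ext = qΔV = q(V_B − V_A).
At A: distances to the source charges are 2.01 m, 1.45 m; V_A = Σ kqᵢ/rᵢ = 48.0 V.
At B: distances to the source charges are 1.45 m, 2.34 m; V_B = Σ kqᵢ/rᵢ = 25.1 V.
ΔV = V_B − V_A = -23.0 V.
W_ext = qΔV = (-6.13×10⁻⁹ C)(-23.0 V) = 1.41×10⁻⁷ J.

1.41×10⁻⁷ J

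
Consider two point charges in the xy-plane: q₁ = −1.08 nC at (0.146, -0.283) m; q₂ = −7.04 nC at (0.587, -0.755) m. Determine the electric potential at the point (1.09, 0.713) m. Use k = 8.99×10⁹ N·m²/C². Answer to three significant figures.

The total potential is the scalar sum of each charge's contribution, V = Σ kqᵢ/rᵢ.
Distances from the field point to each charge: r₁ = 1.37 m, r₂ = 1.55 m.
V = k[(-1.08×10⁻⁹)/(1.37) + (-7.04×10⁻⁹)/(1.55)] = -47.9 V.

-47.9 V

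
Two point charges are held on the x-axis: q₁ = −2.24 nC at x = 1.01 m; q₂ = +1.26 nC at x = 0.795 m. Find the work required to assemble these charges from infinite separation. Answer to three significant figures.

-1.18×10⁻⁷ J

The assembly work is the sum of pairwise potential energies, U = Σ_{i<j} kqᵢqⱼ/rᵢⱼ.
Pair separations: r₁₂ = 0.215 m.
U = (-1.18×10⁻⁷) = -1.18×10⁻⁷ J.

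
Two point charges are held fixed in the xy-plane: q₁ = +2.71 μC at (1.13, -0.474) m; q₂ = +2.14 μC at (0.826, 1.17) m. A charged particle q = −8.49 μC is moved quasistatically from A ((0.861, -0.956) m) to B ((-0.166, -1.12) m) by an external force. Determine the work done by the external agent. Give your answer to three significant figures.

For quasistatic motion the external work equals the change in potential energy: W_ext = qΔV = q(V_B − V_A).
At A: distances to the source charges are 0.552 m, 2.13 m; V_A = Σ kqᵢ/rᵢ = 5.32×10⁴ V.
At B: distances to the source charges are 1.45 m, 2.50 m; V_B = Σ kqᵢ/rᵢ = 2.45×10⁴ V.
ΔV = V_B − V_A = -2.87×10⁴ V.
W_ext = qΔV = (-8.49×10⁻⁶ C)(-2.87×10⁴ V) = 0.243 J.

0.243 J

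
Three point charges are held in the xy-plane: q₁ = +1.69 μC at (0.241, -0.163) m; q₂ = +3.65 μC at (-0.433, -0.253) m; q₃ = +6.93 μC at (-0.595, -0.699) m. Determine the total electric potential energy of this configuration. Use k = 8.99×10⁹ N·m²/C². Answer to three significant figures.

0.667 J

The assembly work is the sum of pairwise potential energies, U = Σ_{i<j} kqᵢqⱼ/rᵢⱼ.
Pair separations: r₁₂ = 0.680 m, r₁₃ = 0.993 m, r₂₃ = 0.475 m.
U = (0.0816) + (0.106) + (0.479) = 0.667 J.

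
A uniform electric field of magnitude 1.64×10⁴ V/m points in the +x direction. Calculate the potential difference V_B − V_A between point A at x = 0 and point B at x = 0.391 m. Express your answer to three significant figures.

In a uniform field, potential decreases in the direction of E: V_B − V_A = −E·Δx.
V_B − V_A = −(1.64×10⁴ V/m)(0.391 m) = -6410 V.

-6410 V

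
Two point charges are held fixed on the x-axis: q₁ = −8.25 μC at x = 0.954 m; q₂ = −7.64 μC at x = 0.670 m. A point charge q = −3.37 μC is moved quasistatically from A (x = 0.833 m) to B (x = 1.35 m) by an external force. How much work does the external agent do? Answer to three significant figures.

For quasistatic motion the external work equals the change in potential energy: W_ext = qΔV = q(V_B − V_A).
At A: distances to the source charges are 0.121 m, 0.163 m; V_A = Σ kqᵢ/rᵢ = -1.03×10⁶ V.
At B: distances to the source charges are 0.396 m, 0.680 m; V_B = Σ kqᵢ/rᵢ = -2.88×10⁵ V.
ΔV = V_B − V_A = 7.46×10⁵ V.
W_ext = qΔV = (-3.37×10⁻⁶ C)(7.46×10⁵ V) = -2.51 J.

-2.51 J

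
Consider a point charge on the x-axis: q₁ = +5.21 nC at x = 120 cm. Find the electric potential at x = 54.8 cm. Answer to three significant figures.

The total potential is the scalar sum of each charge's contribution, V = Σ kqᵢ/rᵢ.
V = k[(5.21×10⁻⁹)/(0.652)] = 71.8 V.

71.8 V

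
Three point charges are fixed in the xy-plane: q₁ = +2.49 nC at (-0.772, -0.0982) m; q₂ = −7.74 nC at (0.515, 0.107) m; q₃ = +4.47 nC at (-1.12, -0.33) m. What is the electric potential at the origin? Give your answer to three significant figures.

-69.1 V

The total potential is the scalar sum of each charge's contribution, V = Σ kqᵢ/rᵢ.
Distances from the field point to each charge: r₁ = 0.778 m, r₂ = 0.526 m, r₃ = 1.17 m.
V = k[(2.49×10⁻⁹)/(0.778) + (-7.74×10⁻⁹)/(0.526) + (4.47×10⁻⁹)/(1.17)] = -69.1 V.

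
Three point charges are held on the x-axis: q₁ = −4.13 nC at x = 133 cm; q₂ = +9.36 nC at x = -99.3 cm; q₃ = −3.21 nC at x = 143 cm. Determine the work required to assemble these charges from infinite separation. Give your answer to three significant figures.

9.31×10⁻⁷ J

The assembly work is the sum of pairwise potential energies, U = Σ_{i<j} kqᵢqⱼ/rᵢⱼ.
Pair separations: r₁₂ = 2.32 m, r₁₃ = 0.100 m, r₂₃ = 2.42 m.
U = (-1.50×10⁻⁷) + (1.19×10⁻⁶) + (-1.11×10⁻⁷) = 9.31×10⁻⁷ J.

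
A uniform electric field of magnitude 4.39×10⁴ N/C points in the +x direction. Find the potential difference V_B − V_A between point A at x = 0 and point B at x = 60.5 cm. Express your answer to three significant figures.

In a uniform field, potential decreases in the direction of E: V_B − V_A = −E·Δx.
V_B − V_A = −(4.39×10⁴ V/m)(0.605 m) = -2.66×10⁴ V.

-2.66×10⁴ V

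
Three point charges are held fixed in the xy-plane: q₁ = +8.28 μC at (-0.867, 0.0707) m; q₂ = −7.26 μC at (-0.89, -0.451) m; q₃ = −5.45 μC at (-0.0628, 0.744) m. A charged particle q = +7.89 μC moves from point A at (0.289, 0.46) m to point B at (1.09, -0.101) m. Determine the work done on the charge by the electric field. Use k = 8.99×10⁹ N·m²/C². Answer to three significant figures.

The work done by the electric force is W_field = −ΔU = −q(V_B − V_A) = q(V_A − V_B).
At A: distances to the source charges are 1.22 m, 1.49 m, 0.452 m; V_A = Σ kqᵢ/rᵢ = -9.11×10⁴ V.
At B: distances to the source charges are 1.96 m, 2.01 m, 1.43 m; V_B = Σ kqᵢ/rᵢ = -2.88×10⁴ V.
ΔV = V_B − V_A = 6.23×10⁴ V.
W_field = −qΔV = −(7.89×10⁻⁶ C)(6.23×10⁴ V) = -0.492 J.

-0.492 J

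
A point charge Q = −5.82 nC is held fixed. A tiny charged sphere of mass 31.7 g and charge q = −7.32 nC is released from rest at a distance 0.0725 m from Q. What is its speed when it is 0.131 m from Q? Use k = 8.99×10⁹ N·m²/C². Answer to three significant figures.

0.0122 m/s

Only the electrostatic force acts, so mechanical energy is conserved: ½mv² = U₁ − U₂ = kQq(1/r₁ − 1/r₂).
U₁ − U₂ = (8.99×10⁹ N·m²/C²)(-5.82×10⁻⁹ C)(-7.32×10⁻⁹ C)(1/0.0725 − 1/0.131) = 2.36×10⁻⁶ J.
v = √(2·2.36×10⁻⁶/0.0317) = 0.0122 m/s.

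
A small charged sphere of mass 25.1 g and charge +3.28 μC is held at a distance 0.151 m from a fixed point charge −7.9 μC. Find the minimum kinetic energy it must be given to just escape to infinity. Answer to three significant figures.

1.54 J

To just escape, total mechanical energy must reach zero at infinity: ½mv²_min + U = 0, so ½mv²_min = −U = |kQq|/r.
|U| = |kQq|/r = (8.99×10⁹ N·m²/C²)(7.90×10⁻⁶)(3.28×10⁻⁶)/(0.151) = 1.54 J.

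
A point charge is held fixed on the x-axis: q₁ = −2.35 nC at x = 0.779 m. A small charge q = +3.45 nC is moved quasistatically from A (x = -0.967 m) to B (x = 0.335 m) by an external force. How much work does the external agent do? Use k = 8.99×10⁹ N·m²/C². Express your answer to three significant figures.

-1.22×10⁻⁷ J

For quasistatic motion the external work equals the change in potential energy: W_ext = qΔV = q(V_B − V_A).
At A: distance to the source charge is 1.75 m; V_A = kq₁/r = -12.1 V.
At B: distance to the source charge is 0.444 m; V_B = kq₁/r = -47.6 V.
ΔV = V_B − V_A = -35.5 V.
W_ext = qΔV = (3.45×10⁻⁹ C)(-35.5 V) = -1.22×10⁻⁷ J.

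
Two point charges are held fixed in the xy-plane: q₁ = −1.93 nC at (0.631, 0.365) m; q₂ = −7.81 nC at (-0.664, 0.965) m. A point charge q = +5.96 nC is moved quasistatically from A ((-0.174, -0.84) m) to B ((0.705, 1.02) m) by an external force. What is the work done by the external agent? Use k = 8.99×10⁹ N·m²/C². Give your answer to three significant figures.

For quasistatic motion the external work equals the change in potential energy: W_ext = qΔV = q(V_B − V_A).
At A: distances to the source charges are 1.45 m, 1.87 m; V_A = Σ kqᵢ/rᵢ = -49.5 V.
At B: distances to the source charges are 0.659 m, 1.37 m; V_B = Σ kqᵢ/rᵢ = -77.6 V.
ΔV = V_B − V_A = -28.1 V.
W_ext = qΔV = (5.96×10⁻⁹ C)(-28.1 V) = -1.67×10⁻⁷ J.

-1.67×10⁻⁷ J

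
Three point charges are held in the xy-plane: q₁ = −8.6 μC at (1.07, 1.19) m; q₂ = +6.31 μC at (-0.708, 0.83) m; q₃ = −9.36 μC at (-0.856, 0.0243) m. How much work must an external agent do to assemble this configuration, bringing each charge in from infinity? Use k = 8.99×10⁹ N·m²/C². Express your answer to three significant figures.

-0.596 J

The work to assemble the configuration equals its total potential energy, U = Σ kqᵢqⱼ/rᵢⱼ over all pairs.
Pair separations: r₁₂ = 1.81 m, r₁₃ = 2.25 m, r₂₃ = 0.819 m.
U = (-0.269) + (0.321) + (-0.648) = -0.596 J.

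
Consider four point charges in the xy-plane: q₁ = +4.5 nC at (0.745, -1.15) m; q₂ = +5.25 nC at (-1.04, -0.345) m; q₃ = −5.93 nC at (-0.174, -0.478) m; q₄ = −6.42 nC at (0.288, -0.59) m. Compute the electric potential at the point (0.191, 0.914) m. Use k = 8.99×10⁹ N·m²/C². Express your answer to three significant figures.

The total potential is the scalar sum of each charge's contribution, V = Σ kqᵢ/rᵢ.
Distances from the field point to each charge: r₁ = 2.14 m, r₂ = 1.76 m, r₃ = 1.44 m, r₄ = 1.51 m.
V = k[(4.50×10⁻⁹)/(2.14) + (5.25×10⁻⁹)/(1.76) + (-5.93×10⁻⁹)/(1.44) + (-6.42×10⁻⁹)/(1.51)] = -29.6 V.

-29.6 V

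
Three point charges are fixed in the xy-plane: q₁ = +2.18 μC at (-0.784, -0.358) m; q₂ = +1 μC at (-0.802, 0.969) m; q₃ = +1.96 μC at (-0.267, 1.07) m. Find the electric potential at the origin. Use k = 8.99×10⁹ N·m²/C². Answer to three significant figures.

Electric potential is a scalar, so the contributions from each charge add algebraically: V = Σ kqᵢ/rᵢ.
Distances from the field point to each charge: r₁ = 0.862 m, r₂ = 1.26 m, r₃ = 1.10 m.
V = k[(2.18×10⁻⁶)/(0.862) + (1.00×10⁻⁶)/(1.26) + (1.96×10⁻⁶)/(1.10)] = 4.59×10⁴ V.

4.59×10⁴ V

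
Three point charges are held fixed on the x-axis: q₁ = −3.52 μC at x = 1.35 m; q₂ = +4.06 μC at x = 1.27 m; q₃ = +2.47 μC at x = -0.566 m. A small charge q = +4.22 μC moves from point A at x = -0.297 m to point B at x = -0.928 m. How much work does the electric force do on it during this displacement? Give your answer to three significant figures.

0.0953 J

The work done by the electric force is W_field = −ΔU = −q(V_B − V_A) = q(V_A − V_B).
At A: distances to the source charges are 1.65 m, 1.57 m, 0.269 m; V_A = Σ kqᵢ/rᵢ = 8.66×10⁴ V.
At B: distances to the source charges are 2.28 m, 2.20 m, 0.362 m; V_B = Σ kqᵢ/rᵢ = 6.41×10⁴ V.
ΔV = V_B − V_A = -2.26×10⁴ V.
W_field = −qΔV = −(4.22×10⁻⁶ C)(-2.26×10⁴ V) = 0.0953 J.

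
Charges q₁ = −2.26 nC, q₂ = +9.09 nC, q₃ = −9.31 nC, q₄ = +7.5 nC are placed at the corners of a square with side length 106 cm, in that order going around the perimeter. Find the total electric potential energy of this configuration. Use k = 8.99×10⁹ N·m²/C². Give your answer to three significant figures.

-1.09×10⁻⁶ J

The assembly work is the sum of pairwise potential energies, U = Σ_{i<j} kqᵢqⱼ/rᵢⱼ.
The four side pairs have separation 1.06 m and the two diagonal pairs 1.50 m.
Summing all 6 pair terms gives U = -1.09×10⁻⁶ J.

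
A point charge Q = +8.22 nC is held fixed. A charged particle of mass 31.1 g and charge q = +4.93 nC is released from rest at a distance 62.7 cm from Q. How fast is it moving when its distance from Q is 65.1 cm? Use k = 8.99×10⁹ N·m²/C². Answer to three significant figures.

1.17×10⁻³ m/s

Only the electrostatic force acts, so mechanical energy is conserved: ½mv² = U₁ − U₂ = kQq(1/r₁ − 1/r₂).
U₁ − U₂ = (8.99×10⁹ N·m²/C²)(8.22×10⁻⁹ C)(4.93×10⁻⁹ C)(1/0.627 − 1/0.651) = 2.14×10⁻⁸ J.
v = √(2·2.14×10⁻⁸/0.0311) = 1.17×10⁻³ m/s.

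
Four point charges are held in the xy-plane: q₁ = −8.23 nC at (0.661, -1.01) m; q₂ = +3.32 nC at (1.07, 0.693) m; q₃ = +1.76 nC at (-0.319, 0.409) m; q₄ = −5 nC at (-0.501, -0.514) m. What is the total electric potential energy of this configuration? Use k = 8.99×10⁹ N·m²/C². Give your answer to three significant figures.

-4.53×10⁻⁸ J

The work to assemble the configuration equals its total potential energy, U = Σ kqᵢqⱼ/rᵢⱼ over all pairs.
Pair separations: r₁₂ = 1.75 m, r₁₃ = 1.72 m, r₁₄ = 1.26 m, r₂₃ = 1.42 m, r₂₄ = 1.98 m, r₃₄ = 0.941 m.
Summing all 6 pair terms gives U = -4.53×10⁻⁸ J.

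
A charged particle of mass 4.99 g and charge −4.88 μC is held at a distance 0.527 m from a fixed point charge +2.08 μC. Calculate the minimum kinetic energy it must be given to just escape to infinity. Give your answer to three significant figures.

To just escape, total mechanical energy must reach zero at infinity: ½mv²_min + U = 0, so ½mv²_min = −U = |kQq|/r.
|U| = |kQq|/r = (8.99×10⁹ N·m²/C²)(2.08×10⁻⁶)(4.88×10⁻⁶)/(0.527) = 0.173 J.

0.173 J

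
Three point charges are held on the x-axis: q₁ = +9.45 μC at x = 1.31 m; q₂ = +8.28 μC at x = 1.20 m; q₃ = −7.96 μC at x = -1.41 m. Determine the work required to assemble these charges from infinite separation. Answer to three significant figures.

5.92 J

The assembly work is the sum of pairwise potential energies, U = Σ_{i<j} kqᵢqⱼ/rᵢⱼ.
Pair separations: r₁₂ = 0.110 m, r₁₃ = 2.72 m, r₂₃ = 2.61 m.
U = (6.39) + (-0.249) + (-0.227) = 5.92 J.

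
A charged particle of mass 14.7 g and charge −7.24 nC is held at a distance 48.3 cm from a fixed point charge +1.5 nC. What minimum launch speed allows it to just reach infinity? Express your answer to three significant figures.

5.24×10⁻³ m/s

To just escape, total mechanical energy must reach zero at infinity: ½mv²_min + U = 0, so ½mv²_min = −U = |kQq|/r.
|U| = |kQq|/r = (8.99×10⁹ N·m²/C²)(1.50×10⁻⁹)(7.24×10⁻⁹)/(0.483) = 2.02×10⁻⁷ J.
v_min = √(2|U|/m) = √(2·2.02×10⁻⁷/0.0147) = 5.24×10⁻³ m/s.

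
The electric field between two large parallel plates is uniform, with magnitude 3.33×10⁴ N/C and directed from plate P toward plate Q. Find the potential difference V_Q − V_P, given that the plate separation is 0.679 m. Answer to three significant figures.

-2.26×10⁴ V

In a uniform field, potential decreases in the direction of E: ΔV = −E·d for a displacement d parallel to E.
Going from P to Q is a displacement of 0.679 m along the field, so V_Q − V_P = −Ed = -2.26×10⁴ V.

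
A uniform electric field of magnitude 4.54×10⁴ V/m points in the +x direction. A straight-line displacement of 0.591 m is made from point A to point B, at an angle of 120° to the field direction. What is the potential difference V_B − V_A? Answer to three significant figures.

1.34×10⁴ V

Only the component of displacement along E changes the potential: ΔV = −E·d·cosθ.
ΔV = −(4.54×10⁴ V/m)(0.591 m)cos120° = 1.34×10⁴ V.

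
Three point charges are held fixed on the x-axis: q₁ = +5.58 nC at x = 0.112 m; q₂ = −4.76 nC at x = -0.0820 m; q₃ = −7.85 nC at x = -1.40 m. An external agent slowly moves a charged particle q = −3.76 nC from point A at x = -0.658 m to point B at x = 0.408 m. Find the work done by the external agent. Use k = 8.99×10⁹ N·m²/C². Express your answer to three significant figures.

For quasistatic motion the external work equals the change in potential energy: W_ext = qΔV = q(V_B − V_A).
At A: distances to the source charges are 0.770 m, 0.576 m, 0.742 m; V_A = Σ kqᵢ/rᵢ = -104 V.
At B: distances to the source charges are 0.296 m, 0.490 m, 1.81 m; V_B = Σ kqᵢ/rᵢ = 43.1 V.
ΔV = V_B − V_A = 147 V.
W_ext = qΔV = (-3.76×10⁻⁹ C)(147 V) = -5.54×10⁻⁷ J.

-5.54×10⁻⁷ J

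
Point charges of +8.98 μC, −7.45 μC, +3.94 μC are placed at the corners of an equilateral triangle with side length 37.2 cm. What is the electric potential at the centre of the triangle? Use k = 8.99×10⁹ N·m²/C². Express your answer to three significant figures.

Electric potential is a scalar, so the contributions from each charge add algebraically: V = Σ kqᵢ/rᵢ.
The distance from each vertex to the centroid is a/√3 = 0.215 m.
V = k[(8.98×10⁻⁶)/(0.215) + (-7.45×10⁻⁶)/(0.215) + (3.94×10⁻⁶)/(0.215)] = 2.29×10⁵ V.

2.29×10⁵ V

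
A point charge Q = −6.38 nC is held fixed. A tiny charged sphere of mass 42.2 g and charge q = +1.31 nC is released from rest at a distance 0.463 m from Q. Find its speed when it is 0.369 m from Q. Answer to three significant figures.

1.40×10⁻³ m/s

Only the electrostatic force acts, so mechanical energy is conserved: ½mv² = U₁ − U₂ = kQq(1/r₁ − 1/r₂).
U₁ − U₂ = (8.99×10⁹ N·m²/C²)(-6.38×10⁻⁹ C)(1.31×10⁻⁹ C)(1/0.463 − 1/0.369) = 4.13×10⁻⁸ J.
v = √(2·4.13×10⁻⁸/0.0422) = 1.40×10⁻³ m/s.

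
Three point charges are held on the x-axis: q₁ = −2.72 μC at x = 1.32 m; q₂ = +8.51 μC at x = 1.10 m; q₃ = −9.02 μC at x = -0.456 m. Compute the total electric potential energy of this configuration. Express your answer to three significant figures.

-1.27 J

The work to assemble the configuration equals its total potential energy, U = Σ kqᵢqⱼ/rᵢⱼ over all pairs.
Pair separations: r₁₂ = 0.220 m, r₁₃ = 1.78 m, r₂₃ = 1.56 m.
U = (-0.946) + (0.124) + (-0.443) = -1.27 J.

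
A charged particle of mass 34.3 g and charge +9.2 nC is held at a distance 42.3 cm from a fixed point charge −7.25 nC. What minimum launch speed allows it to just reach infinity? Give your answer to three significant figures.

9.09×10⁻³ m/s

To just escape, total mechanical energy must reach zero at infinity: ½mv²_min + U = 0, so ½mv²_min = −U = |kQq|/r.
|U| = |kQq|/r = (8.99×10⁹ N·m²/C²)(7.25×10⁻⁹)(9.20×10⁻⁹)/(0.423) = 1.42×10⁻⁶ J.
v_min = √(2|U|/m) = √(2·1.42×10⁻⁶/0.0343) = 9.09×10⁻³ m/s.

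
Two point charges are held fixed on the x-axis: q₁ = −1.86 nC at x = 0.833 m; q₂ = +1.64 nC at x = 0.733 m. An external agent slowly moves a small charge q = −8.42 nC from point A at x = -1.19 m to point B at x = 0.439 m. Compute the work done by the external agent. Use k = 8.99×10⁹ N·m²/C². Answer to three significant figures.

-6.99×10⁻⁸ J

For quasistatic motion the external work equals the change in potential energy: W_ext = qΔV = q(V_B − V_A).
At A: distances to the source charges are 2.02 m, 1.92 m; V_A = Σ kqᵢ/rᵢ = -0.599 V.
At B: distances to the source charges are 0.394 m, 0.294 m; V_B = Σ kqᵢ/rᵢ = 7.71 V.
ΔV = V_B − V_A = 8.31 V.
W_ext = qΔV = (-8.42×10⁻⁹ C)(8.31 V) = -6.99×10⁻⁸ J.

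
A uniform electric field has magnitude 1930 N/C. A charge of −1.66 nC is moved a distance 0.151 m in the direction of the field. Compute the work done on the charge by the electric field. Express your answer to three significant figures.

-4.84×10⁻⁷ J

The potential change for a displacement 0.151 m in the direction of the field is ΔV = −Ed = -291 V.
W_field = −qΔV = -4.84×10⁻⁷ J.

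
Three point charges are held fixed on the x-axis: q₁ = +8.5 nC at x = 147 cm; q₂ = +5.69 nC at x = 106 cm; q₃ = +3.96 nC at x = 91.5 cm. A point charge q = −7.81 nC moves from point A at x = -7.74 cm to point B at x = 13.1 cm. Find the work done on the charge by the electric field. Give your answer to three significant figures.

2.13×10⁻⁷ J

The work done by the electric force is W_field = −ΔU = −q(V_B − V_A) = q(V_A − V_B).
At A: distances to the source charges are 1.55 m, 1.14 m, 0.992 m; V_A = Σ kqᵢ/rᵢ = 130 V.
At B: distances to the source charges are 1.34 m, 0.929 m, 0.784 m; V_B = Σ kqᵢ/rᵢ = 158 V.
ΔV = V_B − V_A = 27.3 V.
W_field = −qΔV = −(-7.81×10⁻⁹ C)(27.3 V) = 2.13×10⁻⁷ J.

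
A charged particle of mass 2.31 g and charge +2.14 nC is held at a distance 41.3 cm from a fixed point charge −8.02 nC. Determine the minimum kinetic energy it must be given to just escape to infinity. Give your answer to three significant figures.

To just escape, total mechanical energy must reach zero at infinity: ½mv²_min + U = 0, so ½mv²_min = −U = |kQq|/r.
|U| = |kQq|/r = (8.99×10⁹ N·m²/C²)(8.02×10⁻⁹)(2.14×10⁻⁹)/(0.413) = 3.74×10⁻⁷ J.

3.74×10⁻⁷ J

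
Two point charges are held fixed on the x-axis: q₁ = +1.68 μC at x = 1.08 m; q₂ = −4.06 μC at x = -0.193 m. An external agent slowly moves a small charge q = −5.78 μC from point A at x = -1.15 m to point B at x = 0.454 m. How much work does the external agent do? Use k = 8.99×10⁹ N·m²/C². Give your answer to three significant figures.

5.32×10⁻³ J

For quasistatic motion the external work equals the change in potential energy: W_ext = qΔV = q(V_B − V_A).
At A: distances to the source charges are 2.23 m, 0.957 m; V_A = Σ kqᵢ/rᵢ = -3.14×10⁴ V.
At B: distances to the source charges are 0.626 m, 0.647 m; V_B = Σ kqᵢ/rᵢ = -3.23×10⁴ V.
ΔV = V_B − V_A = -920 V.
W_ext = qΔV = (-5.78×10⁻⁶ C)(-920 V) = 5.32×10⁻³ J.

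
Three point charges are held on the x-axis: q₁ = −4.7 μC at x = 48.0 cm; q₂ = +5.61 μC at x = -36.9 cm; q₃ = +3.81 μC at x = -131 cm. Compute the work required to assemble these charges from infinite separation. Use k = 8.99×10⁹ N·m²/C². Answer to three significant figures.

The work to assemble the configuration equals its total potential energy, U = Σ kqᵢqⱼ/rᵢⱼ over all pairs.
Pair separations: r₁₂ = 0.849 m, r₁₃ = 1.79 m, r₂₃ = 0.941 m.
U = (-0.279) + (-0.0899) + (0.204) = -0.165 J.

-0.165 J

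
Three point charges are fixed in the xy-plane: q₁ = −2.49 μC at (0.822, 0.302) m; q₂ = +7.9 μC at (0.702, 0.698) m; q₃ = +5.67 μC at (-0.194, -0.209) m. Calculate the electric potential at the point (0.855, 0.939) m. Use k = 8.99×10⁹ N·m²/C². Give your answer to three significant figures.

Electric potential is a scalar, so the contributions from each charge add algebraically: V = Σ kqᵢ/rᵢ.
Distances from the field point to each charge: r₁ = 0.638 m, r₂ = 0.285 m, r₃ = 1.56 m.
V = k[(-2.49×10⁻⁶)/(0.638) + (7.90×10⁻⁶)/(0.285) + (5.67×10⁻⁶)/(1.56)] = 2.46×10⁵ V.

2.46×10⁵ V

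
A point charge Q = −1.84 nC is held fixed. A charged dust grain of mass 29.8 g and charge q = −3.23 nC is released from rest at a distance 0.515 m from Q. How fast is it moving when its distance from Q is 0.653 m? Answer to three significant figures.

1.21×10⁻³ m/s

Only the electrostatic force acts, so mechanical energy is conserved: ½mv² = U₁ − U₂ = kQq(1/r₁ − 1/r₂).
U₁ − U₂ = (8.99×10⁹ N·m²/C²)(-1.84×10⁻⁹ C)(-3.23×10⁻⁹ C)(1/0.515 − 1/0.653) = 2.19×10⁻⁸ J.
v = √(2·2.19×10⁻⁸/0.0298) = 1.21×10⁻³ m/s.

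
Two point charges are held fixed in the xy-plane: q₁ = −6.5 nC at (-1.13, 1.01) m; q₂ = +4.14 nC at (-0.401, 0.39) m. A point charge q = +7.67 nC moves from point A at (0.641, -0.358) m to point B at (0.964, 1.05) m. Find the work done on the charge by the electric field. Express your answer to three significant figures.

4.80×10⁻⁸ J

The work done by the electric force is W_field = −ΔU = −q(V_B − V_A) = q(V_A − V_B).
At A: distances to the source charges are 2.24 m, 1.28 m; V_A = Σ kqᵢ/rᵢ = 2.90 V.
At B: distances to the source charges are 2.09 m, 1.52 m; V_B = Σ kqᵢ/rᵢ = -3.35 V.
ΔV = V_B − V_A = -6.26 V.
W_field = −qΔV = −(7.67×10⁻⁹ C)(-6.26 V) = 4.80×10⁻⁸ J.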